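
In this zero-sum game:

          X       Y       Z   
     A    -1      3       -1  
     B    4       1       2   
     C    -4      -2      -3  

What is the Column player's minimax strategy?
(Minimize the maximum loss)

Column should play Z, value = 2

Work:
Column player minimizes Row's maximum payoff:
Column X: max payoff to Row = 4
Column Y: max payoff to Row = 3
Column Z: max payoff to Row = 2
Minimum is 2, achieved by column Z.
Minimax strategy: Z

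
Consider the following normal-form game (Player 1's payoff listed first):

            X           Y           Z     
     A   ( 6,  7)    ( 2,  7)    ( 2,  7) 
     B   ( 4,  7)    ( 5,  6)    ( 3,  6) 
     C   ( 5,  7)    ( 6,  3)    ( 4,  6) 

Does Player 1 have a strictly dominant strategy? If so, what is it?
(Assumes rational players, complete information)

No strictly dominant strategy exists for Player 1

Work:
A strategy strictly dominates another if it gives a strictly higher payoff against every opponent action. Compare each pair of P1's strategies column-by-column:
  A vs B: [6 vs 4, 2 vs 5, 2 vs 3] → A does not strictly dominate B (column Y: 2 ≤ 5)
  A vs C: [6 vs 5, 2 vs 6, 2 vs 4] → A does not strictly dominate C (column Y: 2 ≤ 6)
  B vs A: [4 vs 6, 5 vs 2, 3 vs 2] → B does not strictly dominate A (column X: 4 ≤ 6)
  B vs C: [4 vs 5, 5 vs 6, 3 vs 4] → B does not strictly dominate C (column X: 4 ≤ 5)
  C vs A: [5 vs 6, 6 vs 2, 4 vs 2] → C does not strictly dominate A (column X: 5 ≤ 6)
  C vs B: [5 vs 4, 6 vs 5, 4 vs 3] → C strictly dominates B
No single strategy strictly dominates all others → no strictly dominant strategy.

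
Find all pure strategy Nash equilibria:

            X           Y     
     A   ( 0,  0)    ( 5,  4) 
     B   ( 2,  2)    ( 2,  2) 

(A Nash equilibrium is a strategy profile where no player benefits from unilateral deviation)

Nash equilibrium: (A, Y), (B, X)

Work:
Best responses:
  P1 vs X: payoffs [0, 2] → best response B (payoff 2)
  P1 vs Y: payoffs [5, 2] → best response A (payoff 5)
  P2 vs A: payoffs [0, 4] → best response Y (payoff 4)
  P2 vs B: payoffs [2, 2] → best response X/Y (payoff 2)
Mutual best responses: (A,Y), (B,X) → Nash equilibria.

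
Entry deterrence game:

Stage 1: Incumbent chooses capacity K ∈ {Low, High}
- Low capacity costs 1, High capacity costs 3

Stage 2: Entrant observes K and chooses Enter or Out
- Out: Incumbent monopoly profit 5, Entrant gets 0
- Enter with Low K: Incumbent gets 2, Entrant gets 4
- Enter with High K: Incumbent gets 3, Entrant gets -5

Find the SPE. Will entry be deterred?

SPE: (High, Enter|Low, Out|High); Entry deterred. Incumbent net profit = 2

Work:
After Low K: Entrant enters (4 > 0)
After High K: Entrant stays out (-5 < 0)
Incumbent: Low → 2−1=1, High → 5−3=2
Incumbent chooses High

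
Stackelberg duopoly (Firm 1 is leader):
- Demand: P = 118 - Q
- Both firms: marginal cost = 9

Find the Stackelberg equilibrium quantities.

q₁* (leader) = 54.5, q₂* (follower) = 27.25

Work:
Follower's reaction: q₂ = (a - c - q₁)/2
Leader substitutes: π₁ = q₁·(a - q₁ - (a-c-q₁)/2 - c)
FOC: q₁* = (118 - 9)/2 = 54.50
Then: q₂* = (118 - 9 - 54.5)/2 = 27.25
Leader has first-mover advantage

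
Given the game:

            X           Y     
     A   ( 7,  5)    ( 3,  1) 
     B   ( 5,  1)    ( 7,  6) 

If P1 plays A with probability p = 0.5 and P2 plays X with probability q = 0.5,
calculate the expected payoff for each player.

E[P1] = 5.5, E[P2] = 3.25

Work:
E[P1] = p·q·π₁(A,X) + p·(1-q)·π₁(A,Y) + (1-p)·q·π₁(B,X) + (1-p)·(1-q)·π₁(B,Y)
= 0.5·0.5·7 + 0.5·0.5·3 + 0.5·0.5·5 + 0.5·0.5·7
= 5.5

E[P2] = 3.25 (similar calculation)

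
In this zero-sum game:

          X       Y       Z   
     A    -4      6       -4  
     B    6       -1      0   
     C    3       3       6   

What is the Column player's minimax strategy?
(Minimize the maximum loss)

Column should play X or Y or Z (all achieve the minimum), value = 6

Work:
Column player minimizes Row's maximum payoff:
Column X: max payoff to Row = 6
Column Y: max payoff to Row = 6
Column Z: max payoff to Row = 6
Minimum is 6, achieved by columns X, Y, Z (tied).
Each of X or Y or Z is a minimax strategy.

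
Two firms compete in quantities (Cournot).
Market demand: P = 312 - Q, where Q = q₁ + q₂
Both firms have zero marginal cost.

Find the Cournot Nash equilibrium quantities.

q₁* = q₂* = 104.0; P* = 104.0

Work:
Profit: π_i = P·q_i = (a - q_i - q_j)·q_i
FOC: ∂π_i/∂q_i = a - 2q_i - q_j = 0
Reaction function: q_i = (312 - q_j)/2
Symmetry: q* = 312/3 = 104.0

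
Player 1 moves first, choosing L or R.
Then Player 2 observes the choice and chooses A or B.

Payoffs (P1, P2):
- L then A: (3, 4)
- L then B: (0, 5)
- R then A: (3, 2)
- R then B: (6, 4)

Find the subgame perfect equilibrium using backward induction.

P1 plays R, P2 plays B after L and B after R; Payoff (6, 4)

Work:
Backward induction:
After L: P2 chooses B → P1 gets 0
After R: P2 chooses B → P1 gets 6
P1 chooses R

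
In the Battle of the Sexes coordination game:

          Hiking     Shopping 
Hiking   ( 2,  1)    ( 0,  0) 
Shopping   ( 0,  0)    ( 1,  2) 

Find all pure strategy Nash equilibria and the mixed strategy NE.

Pure NE: (Hiking, Hiking) and (Shopping, Shopping); Mixed NE: p = 0.6667, q = 0.3333

Work:
Check pure NE:
(Hiking, Hiking): (2, 1) - no unilateral deviation beneficial
(Shopping, Shopping): (1, 2) - no unilateral deviation beneficial
Mixed NE: P1 plays Hiking with p = 0.6667, P2 plays Hiking with q = 0.3333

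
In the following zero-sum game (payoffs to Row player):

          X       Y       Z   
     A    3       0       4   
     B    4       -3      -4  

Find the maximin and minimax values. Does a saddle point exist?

Maximin = 0, Minimax = 0, Saddle: True

Work:
Row minimums: [0, -4] → maximin = 0
Column maximums: [4, 0, 4] → minimax = 0
Saddle point exists! Game value = 0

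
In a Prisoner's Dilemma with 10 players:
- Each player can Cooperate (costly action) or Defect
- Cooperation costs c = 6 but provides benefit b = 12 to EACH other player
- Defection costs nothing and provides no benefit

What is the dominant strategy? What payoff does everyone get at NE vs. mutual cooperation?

Dominant: Defect; NE payoff = 0; Coop payoff = 102

Work:
Defect dominates (saves cost c = 6, benefit to others is external)
NE: All defect → everyone gets 0
If all cooperate: each receives (9)×12 - 6 = 102
Social dilemma: 102 > 0 but NE gives 0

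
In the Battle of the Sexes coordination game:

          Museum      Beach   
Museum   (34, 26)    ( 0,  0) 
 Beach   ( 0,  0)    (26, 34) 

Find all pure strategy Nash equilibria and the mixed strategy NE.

Pure NE: (Museum, Museum) and (Beach, Beach); Mixed NE: p = 0.5667, q = 0.4333

Work:
Check pure NE:
(Museum, Museum): (34, 26) - no unilateral deviation beneficial
(Beach, Beach): (26, 34) - no unilateral deviation beneficial
Mixed NE: P1 plays Museum with p = 0.5667, P2 plays Museum with q = 0.4333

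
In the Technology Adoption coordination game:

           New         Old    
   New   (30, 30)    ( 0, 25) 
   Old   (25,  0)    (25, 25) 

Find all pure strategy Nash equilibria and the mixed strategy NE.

Pure NE: (New, New) and (Old, Old); Mixed NE: p = 0.8333, q = 0.8333

Work:
Check pure NE:
(New, New): (30, 30) - no unilateral deviation beneficial
(Old, Old): (25, 25) - no unilateral deviation beneficial
Mixed NE: P1 plays New with p = 0.8333, P2 plays New with q = 0.8333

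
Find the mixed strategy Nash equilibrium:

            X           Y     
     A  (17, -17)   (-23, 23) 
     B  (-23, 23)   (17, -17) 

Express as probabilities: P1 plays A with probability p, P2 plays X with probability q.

p = 0.5, q = 0.5

Work:
Find probabilities that make opponent indifferent:
P2 chooses q to make P1 indifferent between A and B
P1 chooses p to make P2 indifferent between X and Y
Mixed NE: P1 plays (A: 0.5, B: 0.5), P2 plays (X: 0.5, Y: 0.5)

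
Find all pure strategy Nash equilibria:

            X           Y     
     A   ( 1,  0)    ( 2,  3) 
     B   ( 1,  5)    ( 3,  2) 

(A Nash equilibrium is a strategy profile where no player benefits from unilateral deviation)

Nash equilibrium: (B, X)

Work:
Best responses:
  P1 vs X: payoffs [1, 1] → best response A/B (payoff 1)
  P1 vs Y: payoffs [2, 3] → best response B (payoff 3)
  P2 vs A: payoffs [0, 3] → best response Y (payoff 3)
  P2 vs B: payoffs [5, 2] → best response X (payoff 5)
Mutual best responses: (B,X) → Nash equilibria.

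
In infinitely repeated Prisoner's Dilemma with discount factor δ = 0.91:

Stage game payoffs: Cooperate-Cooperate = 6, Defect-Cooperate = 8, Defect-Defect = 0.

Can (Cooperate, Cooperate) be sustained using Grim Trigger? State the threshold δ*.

δ* = 0.25; since δ = 0.91 ≥ 0.25, cooperation can be sustained

Work:
For Grim Trigger:
Cooperate forever: 6/(1-δ)
Defect then punished: 8 + 0·δ/(1-δ)
Need: 6/(1-δ) ≥ 8 + 0·δ/(1-δ)
Solving: δ ≥ (T-R)/(T-P) = (8-6)/(8-0) = 0.25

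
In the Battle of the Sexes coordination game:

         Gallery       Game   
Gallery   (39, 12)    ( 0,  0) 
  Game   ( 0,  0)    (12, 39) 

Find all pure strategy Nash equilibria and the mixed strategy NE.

Pure NE: (Gallery, Gallery) and (Game, Game); Mixed NE: p = 0.7647, q = 0.2353

Work:
Check pure NE:
(Gallery, Gallery): (39, 12) - no unilateral deviation beneficial
(Game, Game): (12, 39) - no unilateral deviation beneficial
Mixed NE: P1 plays Gallery with p = 0.7647, P2 plays Gallery with q = 0.2353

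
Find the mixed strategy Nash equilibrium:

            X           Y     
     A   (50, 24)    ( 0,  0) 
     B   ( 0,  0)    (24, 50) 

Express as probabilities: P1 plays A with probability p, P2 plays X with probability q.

p = 0.6757, q = 0.3243

Work:
Find probabilities that make opponent indifferent:
P2 chooses q to make P1 indifferent between A and B
P1 chooses p to make P2 indifferent between X and Y
Mixed NE: P1 plays (A: 0.6757, B: 0.3243), P2 plays (X: 0.3243, Y: 0.6757)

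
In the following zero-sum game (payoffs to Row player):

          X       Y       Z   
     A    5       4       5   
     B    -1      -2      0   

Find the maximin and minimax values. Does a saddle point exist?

Maximin = 4, Minimax = 4, Saddle: True

Work:
Row minimums: [4, -2] → maximin = 4
Column maximums: [5, 4, 5] → minimax = 4
Saddle point exists! Game value = 4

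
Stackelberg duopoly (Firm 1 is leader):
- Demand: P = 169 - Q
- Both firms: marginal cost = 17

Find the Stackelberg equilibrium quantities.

q₁* (leader) = 76.0, q₂* (follower) = 38.0

Work:
Follower's reaction: q₂ = (a - c - q₁)/2
Leader substitutes: π₁ = q₁·(a - q₁ - (a-c-q₁)/2 - c)
FOC: q₁* = (169 - 17)/2 = 76.00
Then: q₂* = (169 - 17 - 76.0)/2 = 38.00
Leader has first-mover advantage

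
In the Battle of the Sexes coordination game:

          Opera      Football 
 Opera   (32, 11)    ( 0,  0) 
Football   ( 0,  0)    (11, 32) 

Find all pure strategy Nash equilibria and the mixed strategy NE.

Pure NE: (Opera, Opera) and (Football, Football); Mixed NE: p = 0.7442, q = 0.2558

Work:
Check pure NE:
(Opera, Opera): (32, 11) - no unilateral deviation beneficial
(Football, Football): (11, 32) - no unilateral deviation beneficial
Mixed NE: P1 plays Opera with p = 0.7442, P2 plays Opera with q = 0.2558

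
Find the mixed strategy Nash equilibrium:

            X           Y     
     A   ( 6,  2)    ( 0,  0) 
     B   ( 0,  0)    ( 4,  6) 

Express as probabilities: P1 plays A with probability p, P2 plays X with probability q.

p = 0.75, q = 0.4

Work:
Find probabilities that make opponent indifferent:
P2 chooses q to make P1 indifferent between A and B
P1 chooses p to make P2 indifferent between X and Y
Mixed NE: P1 plays (A: 0.75, B: 0.25), P2 plays (X: 0.4, Y: 0.6)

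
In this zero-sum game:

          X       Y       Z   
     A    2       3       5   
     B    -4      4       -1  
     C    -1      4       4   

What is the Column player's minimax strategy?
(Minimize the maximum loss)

Column should play X, value = 2

Work:
Column player minimizes Row's maximum payoff:
Column X: max payoff to Row = 2
Column Y: max payoff to Row = 4
Column Z: max payoff to Row = 5
Minimum is 2, achieved by column X.
Minimax strategy: X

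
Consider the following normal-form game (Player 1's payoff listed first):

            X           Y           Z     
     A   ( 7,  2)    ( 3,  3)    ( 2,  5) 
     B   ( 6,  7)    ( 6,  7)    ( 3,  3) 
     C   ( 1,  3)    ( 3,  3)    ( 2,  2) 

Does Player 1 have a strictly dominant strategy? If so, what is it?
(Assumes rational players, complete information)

No strictly dominant strategy exists for Player 1

Work:
A strategy strictly dominates another if it gives a strictly higher payoff against every opponent action. Compare each pair of P1's strategies column-by-column:
  A vs B: [7 vs 6, 3 vs 6, 2 vs 3] → A does not strictly dominate B (column Y: 3 ≤ 6)
  A vs C: [7 vs 1, 3 vs 3, 2 vs 2] → A does not strictly dominate C (column Y: 3 ≤ 3)
  B vs A: [6 vs 7, 6 vs 3, 3 vs 2] → B does not strictly dominate A (column X: 6 ≤ 7)
  B vs C: [6 vs 1, 6 vs 3, 3 vs 2] → B strictly dominates C
  C vs A: [1 vs 7, 3 vs 3, 2 vs 2] → C does not strictly dominate A (column X: 1 ≤ 7)
  C vs B: [1 vs 6, 3 vs 6, 2 vs 3] → C does not strictly dominate B (column X: 1 ≤ 6)
No single strategy strictly dominates all others → no strictly dominant strategy.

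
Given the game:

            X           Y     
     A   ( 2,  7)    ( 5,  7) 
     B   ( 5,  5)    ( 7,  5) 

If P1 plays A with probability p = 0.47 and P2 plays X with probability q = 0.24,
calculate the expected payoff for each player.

E[P1] = 5.4672, E[P2] = 5.94

Work:
E[P1] = p·q·π₁(A,X) + p·(1-q)·π₁(A,Y) + (1-p)·q·π₁(B,X) + (1-p)·(1-q)·π₁(B,Y)
= 0.47·0.24·2 + 0.47·0.76·5 + 0.53·0.24·5 + 0.53·0.76·7
= 5.4672

E[P2] = 5.94 (similar calculation)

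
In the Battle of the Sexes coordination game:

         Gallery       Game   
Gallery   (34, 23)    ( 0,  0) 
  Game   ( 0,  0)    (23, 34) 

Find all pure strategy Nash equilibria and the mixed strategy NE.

Pure NE: (Gallery, Gallery) and (Game, Game); Mixed NE: p = 0.5965, q = 0.4035

Work:
Check pure NE:
(Gallery, Gallery): (34, 23) - no unilateral deviation beneficial
(Game, Game): (23, 34) - no unilateral deviation beneficial
Mixed NE: P1 plays Gallery with p = 0.5965, P2 plays Gallery with q = 0.4035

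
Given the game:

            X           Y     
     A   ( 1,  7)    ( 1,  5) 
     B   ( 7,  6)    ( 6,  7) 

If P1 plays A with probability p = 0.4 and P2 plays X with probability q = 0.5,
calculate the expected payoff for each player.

E[P1] = 4.3, E[P2] = 6.3

Work:
E[P1] = p·q·π₁(A,X) + p·(1-q)·π₁(A,Y) + (1-p)·q·π₁(B,X) + (1-p)·(1-q)·π₁(B,Y)
= 0.4·0.5·1 + 0.4·0.5·1 + 0.6·0.5·7 + 0.6·0.5·6
= 4.3

E[P2] = 6.3 (similar calculation)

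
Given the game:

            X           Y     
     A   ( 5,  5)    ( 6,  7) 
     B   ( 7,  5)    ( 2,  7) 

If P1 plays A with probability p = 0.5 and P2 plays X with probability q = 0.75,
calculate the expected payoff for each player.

E[P1] = 5.5, E[P2] = 5.5

Work:
E[P1] = p·q·π₁(A,X) + p·(1-q)·π₁(A,Y) + (1-p)·q·π₁(B,X) + (1-p)·(1-q)·π₁(B,Y)
= 0.5·0.75·5 + 0.5·0.25·6 + 0.5·0.75·7 + 0.5·0.25·2
= 5.5

E[P2] = 5.5 (similar calculation)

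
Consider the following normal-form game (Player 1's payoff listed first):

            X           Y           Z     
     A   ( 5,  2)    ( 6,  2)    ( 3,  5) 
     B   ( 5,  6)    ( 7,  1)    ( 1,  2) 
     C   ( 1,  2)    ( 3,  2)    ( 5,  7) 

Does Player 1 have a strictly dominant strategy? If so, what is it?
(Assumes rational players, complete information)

No strictly dominant strategy exists for Player 1

Work:
A strategy strictly dominates another if it gives a strictly higher payoff against every opponent action. Compare each pair of P1's strategies column-by-column:
  A vs B: [5 vs 5, 6 vs 7, 3 vs 1] → A does not strictly dominate B (column X: 5 ≤ 5)
  A vs C: [5 vs 1, 6 vs 3, 3 vs 5] → A does not strictly dominate C (column Z: 3 ≤ 5)
  B vs A: [5 vs 5, 7 vs 6, 1 vs 3] → B does not strictly dominate A (column X: 5 ≤ 5)
  B vs C: [5 vs 1, 7 vs 3, 1 vs 5] → B does not strictly dominate C (column Z: 1 ≤ 5)
  C vs A: [1 vs 5, 3 vs 6, 5 vs 3] → C does not strictly dominate A (column X: 1 ≤ 5)
  C vs B: [1 vs 5, 3 vs 7, 5 vs 1] → C does not strictly dominate B (column X: 1 ≤ 5)
No single strategy strictly dominates all others → no strictly dominant strategy.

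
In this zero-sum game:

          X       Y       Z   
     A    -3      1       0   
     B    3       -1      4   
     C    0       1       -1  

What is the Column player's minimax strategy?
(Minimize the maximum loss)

Column should play Y, value = 1

Work:
Column player minimizes Row's maximum payoff:
Column X: max payoff to Row = 3
Column Y: max payoff to Row = 1
Column Z: max payoff to Row = 4
Minimum is 1, achieved by column Y.
Minimax strategy: Y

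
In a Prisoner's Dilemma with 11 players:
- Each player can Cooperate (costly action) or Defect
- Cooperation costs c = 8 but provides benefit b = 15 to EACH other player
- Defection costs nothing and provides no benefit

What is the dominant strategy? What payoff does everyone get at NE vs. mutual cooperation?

Dominant: Defect; NE payoff = 0; Coop payoff = 142

Work:
Defect dominates (saves cost c = 8, benefit to others is external)
NE: All defect → everyone gets 0
If all cooperate: each receives (10)×15 - 8 = 142
Social dilemma: 142 > 0 but NE gives 0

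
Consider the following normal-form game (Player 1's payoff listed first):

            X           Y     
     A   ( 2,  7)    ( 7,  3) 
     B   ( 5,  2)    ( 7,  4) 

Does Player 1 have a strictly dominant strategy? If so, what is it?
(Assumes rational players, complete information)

No strictly dominant strategy exists for Player 1

Work:
A strategy strictly dominates another if it gives a strictly higher payoff against every opponent action. Compare each pair of P1's strategies column-by-column:
  A vs B: [2 vs 5, 7 vs 7] → A does not strictly dominate B (column X: 2 ≤ 5)
  B vs A: [5 vs 2, 7 vs 7] → B does not strictly dominate A (column Y: 7 ≤ 7)
No single strategy strictly dominates all others → no strictly dominant strategy.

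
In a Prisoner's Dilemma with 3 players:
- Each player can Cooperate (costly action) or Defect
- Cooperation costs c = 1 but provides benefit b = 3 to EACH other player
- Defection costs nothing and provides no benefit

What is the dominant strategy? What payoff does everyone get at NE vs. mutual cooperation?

Dominant: Defect; NE payoff = 0; Coop payoff = 5

Work:
Defect dominates (saves cost c = 1, benefit to others is external)
NE: All defect → everyone gets 0
If all cooperate: each receives (2)×3 - 1 = 5
Social dilemma: 5 > 0 but NE gives 0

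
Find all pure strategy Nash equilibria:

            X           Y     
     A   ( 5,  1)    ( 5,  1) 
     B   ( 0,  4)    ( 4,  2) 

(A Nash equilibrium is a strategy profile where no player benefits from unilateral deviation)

Nash equilibrium: (A, X), (A, Y)

Work:
Best responses:
  P1 vs X: payoffs [5, 0] → best response A (payoff 5)
  P1 vs Y: payoffs [5, 4] → best response A (payoff 5)
  P2 vs A: payoffs [1, 1] → best response X/Y (payoff 1)
  P2 vs B: payoffs [4, 2] → best response X (payoff 4)
Mutual best responses: (A,X), (A,Y) → Nash equilibria.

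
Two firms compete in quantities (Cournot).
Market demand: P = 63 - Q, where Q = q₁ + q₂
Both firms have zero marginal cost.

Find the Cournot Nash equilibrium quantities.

q₁* = q₂* = 21.0; P* = 21.0

Work:
Profit: π_i = P·q_i = (a - q_i - q_j)·q_i
FOC: ∂π_i/∂q_i = a - 2q_i - q_j = 0
Reaction function: q_i = (63 - q_j)/2
Symmetry: q* = 63/3 = 21.0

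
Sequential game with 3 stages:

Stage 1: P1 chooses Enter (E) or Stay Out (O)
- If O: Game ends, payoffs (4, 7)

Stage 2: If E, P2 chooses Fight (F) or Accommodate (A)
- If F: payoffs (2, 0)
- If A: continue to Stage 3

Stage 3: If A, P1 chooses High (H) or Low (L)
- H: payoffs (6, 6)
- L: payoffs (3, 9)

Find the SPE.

SPE: (E, A, H); Outcome (6, 6)

Work:
Stage 3: P1 chooses H (6 vs 3)
Stage 2: P2: F->0, A->6 (anticipating H). Choose A
Stage 1: P1: O->4, E->6 (anticipating A, H). Choose E
SPE path: E -> A -> H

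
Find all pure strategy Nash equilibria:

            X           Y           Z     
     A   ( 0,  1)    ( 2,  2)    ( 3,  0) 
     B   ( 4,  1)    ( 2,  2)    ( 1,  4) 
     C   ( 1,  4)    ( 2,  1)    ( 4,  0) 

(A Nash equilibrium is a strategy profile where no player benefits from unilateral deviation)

Nash equilibrium: (A, Y)

Work:
Best responses:
  P1 vs X: payoffs [0, 4, 1] → best response B (payoff 4)
  P1 vs Y: payoffs [2, 2, 2] → best response A/B/C (payoff 2)
  P1 vs Z: payoffs [3, 1, 4] → best response C (payoff 4)
  P2 vs A: payoffs [1, 2, 0] → best response Y (payoff 2)
  P2 vs B: payoffs [1, 2, 4] → best response Z (payoff 4)
  P2 vs C: payoffs [4, 1, 0] → best response X (payoff 4)
Mutual best responses: (A,Y) → Nash equilibria.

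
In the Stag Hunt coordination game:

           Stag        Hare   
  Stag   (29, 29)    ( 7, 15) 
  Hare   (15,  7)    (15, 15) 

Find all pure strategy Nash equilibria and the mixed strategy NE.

Pure NE: (Stag, Stag) and (Hare, Hare); Mixed NE: p = 0.3636, q = 0.3636

Work:
Check pure NE:
(Stag, Stag): (29, 29) - no unilateral deviation beneficial
(Hare, Hare): (15, 15) - no unilateral deviation beneficial
Mixed NE: P1 plays Stag with p = 0.3636, P2 plays Stag with q = 0.3636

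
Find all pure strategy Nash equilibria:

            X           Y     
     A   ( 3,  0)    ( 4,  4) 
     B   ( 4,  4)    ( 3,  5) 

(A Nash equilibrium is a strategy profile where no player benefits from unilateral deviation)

Nash equilibrium: (A, Y)

Work:
Best responses:
  P1 vs X: payoffs [3, 4] → best response B (payoff 4)
  P1 vs Y: payoffs [4, 3] → best response A (payoff 4)
  P2 vs A: payoffs [0, 4] → best response Y (payoff 4)
  P2 vs B: payoffs [4, 5] → best response Y (payoff 5)
Mutual best responses: (A,Y) → Nash equilibria.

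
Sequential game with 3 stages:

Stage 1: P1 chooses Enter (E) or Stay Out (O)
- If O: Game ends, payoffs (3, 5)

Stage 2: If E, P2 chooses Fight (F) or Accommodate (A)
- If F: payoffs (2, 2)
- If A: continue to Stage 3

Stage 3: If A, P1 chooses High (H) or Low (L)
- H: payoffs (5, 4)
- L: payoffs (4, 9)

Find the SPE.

SPE: (E, A, H); Outcome (5, 4)

Work:
Stage 3: P1 chooses H (5 vs 4)
Stage 2: P2: F->2, A->4 (anticipating H). Choose A
Stage 1: P1: O->3, E->5 (anticipating A, H). Choose E
SPE path: E -> A -> H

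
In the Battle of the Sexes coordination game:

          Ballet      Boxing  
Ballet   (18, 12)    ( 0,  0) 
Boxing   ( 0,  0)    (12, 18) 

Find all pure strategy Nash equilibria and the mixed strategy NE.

Pure NE: (Ballet, Ballet) and (Boxing, Boxing); Mixed NE: p = 0.6, q = 0.4

Work:
Check pure NE:
(Ballet, Ballet): (18, 12) - no unilateral deviation beneficial
(Boxing, Boxing): (12, 18) - no unilateral deviation beneficial
Mixed NE: P1 plays Ballet with p = 0.6, P2 plays Ballet with q = 0.4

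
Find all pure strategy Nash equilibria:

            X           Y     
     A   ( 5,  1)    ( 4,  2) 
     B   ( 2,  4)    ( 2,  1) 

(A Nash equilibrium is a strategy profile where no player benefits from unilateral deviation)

Nash equilibrium: (A, Y)

Work:
Best responses:
  P1 vs X: payoffs [5, 2] → best response A (payoff 5)
  P1 vs Y: payoffs [4, 2] → best response A (payoff 4)
  P2 vs A: payoffs [1, 2] → best response Y (payoff 2)
  P2 vs B: payoffs [4, 1] → best response X (payoff 4)
Mutual best responses: (A,Y) → Nash equilibria.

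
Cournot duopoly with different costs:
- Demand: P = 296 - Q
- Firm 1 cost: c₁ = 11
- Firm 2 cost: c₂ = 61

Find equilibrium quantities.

q₁* = 111.67, q₂* = 61.67

Work:
Reaction: q₁ = (296 - 11 - q₂)/2
Reaction: q₂ = (296 - 61 - q₁)/2
Solve simultaneously:
q₁* = (296 - 2×11 + 61)/3 = 111.67
q₂* = (296 - 2×61 + 11)/3 = 61.67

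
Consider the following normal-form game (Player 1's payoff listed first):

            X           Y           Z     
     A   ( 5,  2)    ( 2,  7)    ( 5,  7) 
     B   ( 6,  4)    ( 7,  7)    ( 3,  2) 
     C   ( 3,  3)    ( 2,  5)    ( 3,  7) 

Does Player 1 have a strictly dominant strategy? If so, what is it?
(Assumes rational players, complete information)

No strictly dominant strategy exists for Player 1

Work:
A strategy strictly dominates another if it gives a strictly higher payoff against every opponent action. Compare each pair of P1's strategies column-by-column:
  A vs B: [5 vs 6, 2 vs 7, 5 vs 3] → A does not strictly dominate B (column X: 5 ≤ 6)
  A vs C: [5 vs 3, 2 vs 2, 5 vs 3] → A does not strictly dominate C (column Y: 2 ≤ 2)
  B vs A: [6 vs 5, 7 vs 2, 3 vs 5] → B does not strictly dominate A (column Z: 3 ≤ 5)
  B vs C: [6 vs 3, 7 vs 2, 3 vs 3] → B does not strictly dominate C (column Z: 3 ≤ 3)
  C vs A: [3 vs 5, 2 vs 2, 3 vs 5] → C does not strictly dominate A (column X: 3 ≤ 5)
  C vs B: [3 vs 6, 2 vs 7, 3 vs 3] → C does not strictly dominate B (column X: 3 ≤ 6)
No single strategy strictly dominates all others → no strictly dominant strategy.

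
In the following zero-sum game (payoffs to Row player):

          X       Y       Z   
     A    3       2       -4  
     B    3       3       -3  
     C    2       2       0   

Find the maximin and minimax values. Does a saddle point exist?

Maximin = 0, Minimax = 0, Saddle: True

Work:
Row minimums: [-4, -3, 0] → maximin = 0
Column maximums: [3, 3, 0] → minimax = 0
Saddle point exists! Game value = 0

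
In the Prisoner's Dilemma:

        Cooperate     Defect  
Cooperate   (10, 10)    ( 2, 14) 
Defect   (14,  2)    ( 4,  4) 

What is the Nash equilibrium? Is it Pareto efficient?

(Defect, Defect) is NE; not Pareto efficient

Work:
Defect dominates Cooperate for both players:
If P2 cooperates: Defect (14) > Cooperate (10)
If P2 defects: Defect (4) > Cooperate (2)
NE: (Defect, Defect) with payoff (4, 4)
But (Cooperate, Cooperate) = (10, 10) Pareto dominates (4, 4)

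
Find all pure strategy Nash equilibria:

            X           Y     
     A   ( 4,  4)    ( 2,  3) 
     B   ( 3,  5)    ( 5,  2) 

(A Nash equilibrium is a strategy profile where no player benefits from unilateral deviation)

Nash equilibrium: (A, X)

Work:
Best responses:
  P1 vs X: payoffs [4, 3] → best response A (payoff 4)
  P1 vs Y: payoffs [2, 5] → best response B (payoff 5)
  P2 vs A: payoffs [4, 3] → best response X (payoff 4)
  P2 vs B: payoffs [5, 2] → best response X (payoff 5)
Mutual best responses: (A,X) → Nash equilibria.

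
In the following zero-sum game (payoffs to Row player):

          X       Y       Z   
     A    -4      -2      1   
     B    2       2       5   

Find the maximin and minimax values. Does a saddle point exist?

Maximin = 2, Minimax = 2, Saddle: True

Work:
Row minimums: [-4, 2] → maximin = 2
Column maximums: [2, 2, 5] → minimax = 2
Saddle point exists! Game value = 2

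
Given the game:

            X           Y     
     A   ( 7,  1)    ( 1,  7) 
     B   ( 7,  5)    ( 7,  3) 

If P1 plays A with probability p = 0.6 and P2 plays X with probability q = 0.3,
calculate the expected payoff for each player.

E[P1] = 4.48, E[P2] = 4.56

Work:
E[P1] = p·q·π₁(A,X) + p·(1-q)·π₁(A,Y) + (1-p)·q·π₁(B,X) + (1-p)·(1-q)·π₁(B,Y)
= 0.6·0.3·7 + 0.6·0.7·1 + 0.4·0.3·7 + 0.4·0.7·7
= 4.48

E[P2] = 4.56 (similar calculation)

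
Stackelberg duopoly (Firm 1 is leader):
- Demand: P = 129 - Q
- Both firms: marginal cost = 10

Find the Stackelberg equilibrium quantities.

q₁* (leader) = 59.5, q₂* (follower) = 29.75

Work:
Follower's reaction: q₂ = (a - c - q₁)/2
Leader substitutes: π₁ = q₁·(a - q₁ - (a-c-q₁)/2 - c)
FOC: q₁* = (129 - 10)/2 = 59.50
Then: q₂* = (129 - 10 - 59.5)/2 = 29.75
Leader has first-mover advantage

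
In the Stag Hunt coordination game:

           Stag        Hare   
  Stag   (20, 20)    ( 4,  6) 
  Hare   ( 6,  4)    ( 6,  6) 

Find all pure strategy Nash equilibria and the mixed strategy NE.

Pure NE: (Stag, Stag) and (Hare, Hare); Mixed NE: p = 0.125, q = 0.125

Work:
Check pure NE:
(Stag, Stag): (20, 20) - no unilateral deviation beneficial
(Hare, Hare): (6, 6) - no unilateral deviation beneficial
Mixed NE: P1 plays Stag with p = 0.125, P2 plays Stag with q = 0.125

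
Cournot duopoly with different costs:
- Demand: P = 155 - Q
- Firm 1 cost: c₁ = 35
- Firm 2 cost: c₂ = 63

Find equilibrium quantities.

q₁* = 49.33, q₂* = 21.33

Work:
Reaction: q₁ = (155 - 35 - q₂)/2
Reaction: q₂ = (155 - 63 - q₁)/2
Solve simultaneously:
q₁* = (155 - 2×35 + 63)/3 = 49.33
q₂* = (155 - 2×63 + 35)/3 = 21.33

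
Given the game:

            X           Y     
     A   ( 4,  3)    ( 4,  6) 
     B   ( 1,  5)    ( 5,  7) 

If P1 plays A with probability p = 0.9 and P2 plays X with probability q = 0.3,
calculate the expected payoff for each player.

E[P1] = 3.98, E[P2] = 5.23

Work:
E[P1] = p·q·π₁(A,X) + p·(1-q)·π₁(A,Y) + (1-p)·q·π₁(B,X) + (1-p)·(1-q)·π₁(B,Y)
= 0.9·0.3·4 + 0.9·0.7·4 + 0.1·0.3·1 + 0.1·0.7·5
= 3.98

E[P2] = 5.23 (similar calculation)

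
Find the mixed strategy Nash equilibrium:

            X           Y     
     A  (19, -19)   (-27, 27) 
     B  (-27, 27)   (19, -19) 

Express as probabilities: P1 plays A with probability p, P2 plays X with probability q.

p = 0.5, q = 0.5

Work:
Find probabilities that make opponent indifferent:
P2 chooses q to make P1 indifferent between A and B
P1 chooses p to make P2 indifferent between X and Y
Mixed NE: P1 plays (A: 0.5, B: 0.5), P2 plays (X: 0.5, Y: 0.5)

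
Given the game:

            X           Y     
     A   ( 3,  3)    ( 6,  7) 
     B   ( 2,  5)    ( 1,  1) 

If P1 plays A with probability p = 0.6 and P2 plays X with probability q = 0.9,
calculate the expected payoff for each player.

E[P1] = 2.74, E[P2] = 3.88

Work:
E[P1] = p·q·π₁(A,X) + p·(1-q)·π₁(A,Y) + (1-p)·q·π₁(B,X) + (1-p)·(1-q)·π₁(B,Y)
= 0.6·0.9·3 + 0.6·0.1·6 + 0.4·0.9·2 + 0.4·0.1·1
= 2.74

E[P2] = 3.88 (similar calculation)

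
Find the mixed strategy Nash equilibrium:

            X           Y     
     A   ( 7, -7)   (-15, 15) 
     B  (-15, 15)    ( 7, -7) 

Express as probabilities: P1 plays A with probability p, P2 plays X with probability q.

p = 0.5, q = 0.5

Work:
Find probabilities that make opponent indifferent:
P2 chooses q to make P1 indifferent between A and B
P1 chooses p to make P2 indifferent between X and Y
Mixed NE: P1 plays (A: 0.5, B: 0.5), P2 plays (X: 0.5, Y: 0.5)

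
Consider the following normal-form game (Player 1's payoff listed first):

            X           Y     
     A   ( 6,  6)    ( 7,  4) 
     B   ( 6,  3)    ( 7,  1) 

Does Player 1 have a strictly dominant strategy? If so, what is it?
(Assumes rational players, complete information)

No strictly dominant strategy exists for Player 1

Work:
A strategy strictly dominates another if it gives a strictly higher payoff against every opponent action. Compare each pair of P1's strategies column-by-column:
  A vs B: [6 vs 6, 7 vs 7] → A does not strictly dominate B (column X: 6 ≤ 6)
  B vs A: [6 vs 6, 7 vs 7] → B does not strictly dominate A (column X: 6 ≤ 6)
No single strategy strictly dominates all others → no strictly dominant strategy.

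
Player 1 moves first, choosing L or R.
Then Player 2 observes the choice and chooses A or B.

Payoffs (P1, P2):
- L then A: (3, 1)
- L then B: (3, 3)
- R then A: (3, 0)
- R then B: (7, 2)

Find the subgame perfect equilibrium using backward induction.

P1 plays R, P2 plays B after L and B after R; Payoff (7, 2)

Work:
Backward induction:
After L: P2 chooses B → P1 gets 3
After R: P2 chooses B → P1 gets 7
P1 chooses R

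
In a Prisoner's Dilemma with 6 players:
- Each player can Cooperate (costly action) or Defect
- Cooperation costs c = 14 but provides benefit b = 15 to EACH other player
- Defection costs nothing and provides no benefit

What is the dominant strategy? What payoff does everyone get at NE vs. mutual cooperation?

Dominant: Defect; NE payoff = 0; Coop payoff = 61

Work:
Defect dominates (saves cost c = 14, benefit to others is external)
NE: All defect → everyone gets 0
If all cooperate: each receives (5)×15 - 14 = 61
Social dilemma: 61 > 0 but NE gives 0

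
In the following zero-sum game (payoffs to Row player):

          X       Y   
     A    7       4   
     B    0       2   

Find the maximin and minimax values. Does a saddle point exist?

Maximin = 4, Minimax = 4, Saddle: True

Work:
Row minimums: [4, 0] → maximin = 4
Column maximums: [7, 4] → minimax = 4
Saddle point exists! Game value = 4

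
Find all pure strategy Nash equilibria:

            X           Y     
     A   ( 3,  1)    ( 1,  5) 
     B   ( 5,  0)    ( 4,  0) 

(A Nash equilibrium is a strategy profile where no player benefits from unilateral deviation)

Nash equilibrium: (B, X), (B, Y)

Work:
Best responses:
  P1 vs X: payoffs [3, 5] → best response B (payoff 5)
  P1 vs Y: payoffs [1, 4] → best response B (payoff 4)
  P2 vs A: payoffs [1, 5] → best response Y (payoff 5)
  P2 vs B: payoffs [0, 0] → best response X/Y (payoff 0)
Mutual best responses: (B,X), (B,Y) → Nash equilibria.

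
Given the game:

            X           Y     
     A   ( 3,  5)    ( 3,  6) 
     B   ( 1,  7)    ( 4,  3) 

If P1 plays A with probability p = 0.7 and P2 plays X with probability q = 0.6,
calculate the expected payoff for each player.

E[P1] = 2.76, E[P2] = 5.4

Work:
E[P1] = p·q·π₁(A,X) + p·(1-q)·π₁(A,Y) + (1-p)·q·π₁(B,X) + (1-p)·(1-q)·π₁(B,Y)
= 0.7·0.6·3 + 0.7·0.4·3 + 0.3·0.6·1 + 0.3·0.4·4
= 2.76

E[P2] = 5.4 (similar calculation)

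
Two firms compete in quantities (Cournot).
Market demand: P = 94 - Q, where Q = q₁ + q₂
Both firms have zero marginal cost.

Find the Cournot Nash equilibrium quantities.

q₁* = q₂* = 31.33; P* = 31.33

Work:
Profit: π_i = P·q_i = (a - q_i - q_j)·q_i
FOC: ∂π_i/∂q_i = a - 2q_i - q_j = 0
Reaction function: q_i = (94 - q_j)/2
Symmetry: q* = 94/3 = 31.33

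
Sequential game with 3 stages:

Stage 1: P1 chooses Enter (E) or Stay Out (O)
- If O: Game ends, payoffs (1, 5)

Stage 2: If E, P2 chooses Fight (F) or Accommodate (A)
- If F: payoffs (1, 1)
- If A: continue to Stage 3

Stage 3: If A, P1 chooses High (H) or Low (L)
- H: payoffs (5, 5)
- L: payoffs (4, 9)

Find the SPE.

SPE: (E, A, H); Outcome (5, 5)

Work:
Stage 3: P1 chooses H (5 vs 4)
Stage 2: P2: F->1, A->5 (anticipating H). Choose A
Stage 1: P1: O->1, E->5 (anticipating A, H). Choose E
SPE path: E -> A -> H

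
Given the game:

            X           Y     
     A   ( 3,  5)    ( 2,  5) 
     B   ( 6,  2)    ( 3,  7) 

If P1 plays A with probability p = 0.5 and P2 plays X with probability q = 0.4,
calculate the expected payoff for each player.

E[P1] = 3.3, E[P2] = 5.0

Work:
E[P1] = p·q·π₁(A,X) + p·(1-q)·π₁(A,Y) + (1-p)·q·π₁(B,X) + (1-p)·(1-q)·π₁(B,Y)
= 0.5·0.4·3 + 0.5·0.6·2 + 0.5·0.4·6 + 0.5·0.6·3
= 3.3

E[P2] = 5.0 (similar calculation)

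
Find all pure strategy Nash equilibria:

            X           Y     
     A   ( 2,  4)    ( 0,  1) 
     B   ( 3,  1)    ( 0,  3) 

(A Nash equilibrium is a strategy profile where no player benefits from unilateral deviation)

Nash equilibrium: (B, Y)

Work:
Best responses:
  P1 vs X: payoffs [2, 3] → best response B (payoff 3)
  P1 vs Y: payoffs [0, 0] → best response A/B (payoff 0)
  P2 vs A: payoffs [4, 1] → best response X (payoff 4)
  P2 vs B: payoffs [1, 3] → best response Y (payoff 3)
Mutual best responses: (B,Y) → Nash equilibria.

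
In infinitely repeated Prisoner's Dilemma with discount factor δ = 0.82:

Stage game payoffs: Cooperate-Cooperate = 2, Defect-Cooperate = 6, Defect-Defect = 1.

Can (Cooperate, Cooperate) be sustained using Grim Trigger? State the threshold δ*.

δ* = 0.8; since δ = 0.82 ≥ 0.8, cooperation can be sustained

Work:
For Grim Trigger:
Cooperate forever: 2/(1-δ)
Defect then punished: 6 + 1·δ/(1-δ)
Need: 2/(1-δ) ≥ 6 + 1·δ/(1-δ)
Solving: δ ≥ (T-R)/(T-P) = (6-2)/(6-1) = 0.8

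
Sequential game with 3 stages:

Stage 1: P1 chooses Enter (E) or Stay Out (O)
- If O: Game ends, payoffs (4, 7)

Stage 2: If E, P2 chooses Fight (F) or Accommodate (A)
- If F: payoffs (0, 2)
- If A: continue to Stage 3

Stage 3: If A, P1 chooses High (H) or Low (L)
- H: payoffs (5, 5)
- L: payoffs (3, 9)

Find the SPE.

SPE: (E, A, H); Outcome (5, 5)

Work:
Stage 3: P1 chooses H (5 vs 3)
Stage 2: P2: F->2, A->5 (anticipating H). Choose A
Stage 1: P1: O->4, E->5 (anticipating A, H). Choose E
SPE path: E -> A -> H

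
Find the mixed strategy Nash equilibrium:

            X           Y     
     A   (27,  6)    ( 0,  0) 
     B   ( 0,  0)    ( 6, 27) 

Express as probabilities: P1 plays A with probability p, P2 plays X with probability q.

p = 0.8182, q = 0.1818

Work:
Find probabilities that make opponent indifferent:
P2 chooses q to make P1 indifferent between A and B
P1 chooses p to make P2 indifferent between X and Y
Mixed NE: P1 plays (A: 0.8182, B: 0.1818), P2 plays (X: 0.1818, Y: 0.8182)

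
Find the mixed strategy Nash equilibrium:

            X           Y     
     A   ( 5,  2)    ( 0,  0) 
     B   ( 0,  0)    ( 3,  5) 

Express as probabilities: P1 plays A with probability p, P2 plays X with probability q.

p = 0.7143, q = 0.375

Work:
Find probabilities that make opponent indifferent:
P2 chooses q to make P1 indifferent between A and B
P1 chooses p to make P2 indifferent between X and Y
Mixed NE: P1 plays (A: 0.7143, B: 0.2857), P2 plays (X: 0.375, Y: 0.625)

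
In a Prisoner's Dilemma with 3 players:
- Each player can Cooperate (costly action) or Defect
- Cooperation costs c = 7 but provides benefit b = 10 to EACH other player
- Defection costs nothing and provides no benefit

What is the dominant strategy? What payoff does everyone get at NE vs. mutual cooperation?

Dominant: Defect; NE payoff = 0; Coop payoff = 13

Work:
Defect dominates (saves cost c = 7, benefit to others is external)
NE: All defect → everyone gets 0
If all cooperate: each receives (2)×10 - 7 = 13
Social dilemma: 13 > 0 but NE gives 0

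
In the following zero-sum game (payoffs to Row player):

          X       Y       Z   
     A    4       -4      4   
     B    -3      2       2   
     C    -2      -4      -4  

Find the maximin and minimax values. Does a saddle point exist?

Maximin = -3, Minimax = 2, Saddle: False

Work:
Row minimums: [-4, -3, -4] → maximin = -3
Column maximums: [4, 2, 4] → minimax = 2
No saddle point (maximin ≠ minimax). Mixed strategy needed.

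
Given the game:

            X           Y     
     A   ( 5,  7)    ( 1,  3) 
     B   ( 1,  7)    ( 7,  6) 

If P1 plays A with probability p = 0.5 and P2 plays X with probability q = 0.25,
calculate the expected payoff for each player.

E[P1] = 3.75, E[P2] = 5.125

Work:
E[P1] = p·q·π₁(A,X) + p·(1-q)·π₁(A,Y) + (1-p)·q·π₁(B,X) + (1-p)·(1-q)·π₁(B,Y)
= 0.5·0.25·5 + 0.5·0.75·1 + 0.5·0.25·1 + 0.5·0.75·7
= 3.75

E[P2] = 5.125 (similar calculation)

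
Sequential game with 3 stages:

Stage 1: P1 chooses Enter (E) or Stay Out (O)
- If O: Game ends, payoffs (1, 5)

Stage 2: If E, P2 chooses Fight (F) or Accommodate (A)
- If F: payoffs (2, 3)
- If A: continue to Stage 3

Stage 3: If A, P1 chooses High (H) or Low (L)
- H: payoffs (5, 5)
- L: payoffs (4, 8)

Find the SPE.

SPE: (E, A, H); Outcome (5, 5)

Work:
Stage 3: P1 chooses H (5 vs 4)
Stage 2: P2: F->3, A->5 (anticipating H). Choose A
Stage 1: P1: O->1, E->5 (anticipating A, H). Choose E
SPE path: E -> A -> H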